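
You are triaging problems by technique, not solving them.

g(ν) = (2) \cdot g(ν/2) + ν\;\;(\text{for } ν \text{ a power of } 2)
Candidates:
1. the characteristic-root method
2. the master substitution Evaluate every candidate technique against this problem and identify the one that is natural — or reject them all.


Technique: the master substitution — the argument shrinks by the factor 2, so measure the index on a logarithmic scale and the recursion becomes a shift.
- the characteristic-root method: the recursion divides its index rather than shifting it — outside the constant-shift family the root method covers.
- the master substitution: yes — fits the structure here.


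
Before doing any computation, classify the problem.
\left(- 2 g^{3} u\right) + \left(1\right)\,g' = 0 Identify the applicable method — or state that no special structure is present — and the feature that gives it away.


Diagnosis: separation of variables — separating collects all g-dependence with the derivative and leaves all u-dependence opposite: variables separate.


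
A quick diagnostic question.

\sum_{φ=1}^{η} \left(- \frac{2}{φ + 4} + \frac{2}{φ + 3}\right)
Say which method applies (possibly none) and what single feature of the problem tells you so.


Best approach: telescoping — spot the paired structure — each term adds \frac{2}{φ + 3} and subtracts its successor value, which the next term restores: the definition of a telescoping chain.


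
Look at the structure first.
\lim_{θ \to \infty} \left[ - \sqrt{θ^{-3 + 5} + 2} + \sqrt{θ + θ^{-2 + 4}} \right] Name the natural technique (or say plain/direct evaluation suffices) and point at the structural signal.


Technique: conjugate multiplication — the difference \sqrt{θ + θ^{-2 + 4}} - \sqrt{θ^{-3 + 5} + 2} is an ∞ − ∞ stalemate; its conjugate partner breaks the tie.


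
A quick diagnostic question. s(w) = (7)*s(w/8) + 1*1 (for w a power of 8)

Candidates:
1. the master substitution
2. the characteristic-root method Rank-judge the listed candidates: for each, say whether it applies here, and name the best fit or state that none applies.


Best approach: the master substitution — the call at w/8 makes this multiplicative recursion; the master-style substitution converts it to additive.
- the master substitution — applies; the problem has the shape this method handles.
- the characteristic-root method: the recursion divides its index rather than shifting it — outside the constant-shift family the root method covers.


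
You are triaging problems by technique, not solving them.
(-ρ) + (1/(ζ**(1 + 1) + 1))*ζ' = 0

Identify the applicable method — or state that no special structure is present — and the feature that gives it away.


Diagnosis: separation of variables — a product of single-variable factors, ρ and (ζ**(1 + 1) + 1) — the textbook separable form. The equation is exact as it stands too — a potential function exists — though separation reads the split structure directly.


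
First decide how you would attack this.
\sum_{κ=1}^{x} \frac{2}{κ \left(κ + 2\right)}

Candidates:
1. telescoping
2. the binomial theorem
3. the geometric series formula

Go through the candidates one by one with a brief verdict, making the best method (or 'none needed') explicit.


Best approach: telescoping — poles of \frac{2}{κ \left(κ + 2\right)} differ by an integer, the telltale of a telescoping partial-fraction sum.
- telescoping: applicable, and directly so.
- the binomial theorem — the terms do not reassemble into a binomial power.
- the geometric series formula: there is no constant term-to-term ratio.


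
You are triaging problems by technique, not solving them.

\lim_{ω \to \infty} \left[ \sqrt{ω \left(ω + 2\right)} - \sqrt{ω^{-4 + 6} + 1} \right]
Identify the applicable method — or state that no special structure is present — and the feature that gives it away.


Technique: conjugate multiplication — the difference \sqrt{ω \left(ω + 2\right)} - \sqrt{ω^{-4 + 6} + 1} is an ∞ − ∞ stalemate; its conjugate partner breaks the tie.


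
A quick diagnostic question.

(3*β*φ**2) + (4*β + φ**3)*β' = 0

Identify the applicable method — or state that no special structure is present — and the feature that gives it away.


Method: the exact-equation method — 3*β*φ**2 and 4*β + φ**3 pass the exactness check on the nose, so no integrating factor in φ or β is needed at all.


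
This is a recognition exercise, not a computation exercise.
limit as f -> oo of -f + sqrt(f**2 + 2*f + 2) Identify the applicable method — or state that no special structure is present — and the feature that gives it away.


Technique: conjugate multiplication — divergence minus divergence hides a finite answer — expose it by pairing sqrt(f**2 + 2*f + 2) - f with its conjugate.


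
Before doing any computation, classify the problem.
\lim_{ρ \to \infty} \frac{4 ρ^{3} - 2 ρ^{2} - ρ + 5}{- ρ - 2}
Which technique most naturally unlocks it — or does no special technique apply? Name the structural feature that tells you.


Technique: dominant-term comparison — as ρ grows, only the highest-degree terms matter — compare leading terms and read the limit off. l'Hôpital's at-infinity variant applies to the expression viewed as a single quotient; the leading-term comparison is the direct route.


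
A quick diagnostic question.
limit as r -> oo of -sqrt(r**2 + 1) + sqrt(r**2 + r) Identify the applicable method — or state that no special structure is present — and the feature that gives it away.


Method: conjugate multiplication — the ∞ − ∞ radical form is the exact trigger for the conjugate maneuver.


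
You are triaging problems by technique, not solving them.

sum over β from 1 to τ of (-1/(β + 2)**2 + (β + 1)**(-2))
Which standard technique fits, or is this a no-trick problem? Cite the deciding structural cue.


Diagnosis: telescoping — the summand is built as (β + 1)**(-2) minus its own successor — adjacent terms annihilate down the line.


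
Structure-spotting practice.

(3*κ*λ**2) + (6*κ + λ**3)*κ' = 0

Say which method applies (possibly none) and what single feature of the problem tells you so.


Verdict: the exact-equation method — checking ∂/∂κ of 3*κ*λ**2 against ∂/∂λ of 6*κ + λ**3: they match — the equation is exact as it stands.


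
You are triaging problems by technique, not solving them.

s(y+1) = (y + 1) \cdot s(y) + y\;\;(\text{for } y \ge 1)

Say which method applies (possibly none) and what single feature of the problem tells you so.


Best approach: a summation factor — one step of memory with a weight y + 1 that changes as the index grows — the summation-factor construction is built for this.


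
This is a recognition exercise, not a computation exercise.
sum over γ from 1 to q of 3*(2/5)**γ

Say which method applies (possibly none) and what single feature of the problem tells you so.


Technique: the geometric series formula — each term is 2/5 times the previous one, so the geometric-series formula applies directly.


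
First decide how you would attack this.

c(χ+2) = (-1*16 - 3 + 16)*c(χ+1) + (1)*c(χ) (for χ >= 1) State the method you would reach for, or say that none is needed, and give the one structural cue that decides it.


Best approach: the characteristic-root method — try a geometric ansatz r^χ: constant coefficients turn the recurrence into one polynomial equation in r.


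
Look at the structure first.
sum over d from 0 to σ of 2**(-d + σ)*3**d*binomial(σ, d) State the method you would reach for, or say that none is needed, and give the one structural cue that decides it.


Best approach: the binomial theorem — binomial coefficients against complementary powers of 3 and 2: recognize the binomial expansion and resum.


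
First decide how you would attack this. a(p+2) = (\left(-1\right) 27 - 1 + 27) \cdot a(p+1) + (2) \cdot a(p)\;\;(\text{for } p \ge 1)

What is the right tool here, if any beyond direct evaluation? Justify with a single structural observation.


Technique: the characteristic-root method — linear, homogeneous, constant coefficients: solutions of the form r^p exist — find the roots of the characteristic polynomial.


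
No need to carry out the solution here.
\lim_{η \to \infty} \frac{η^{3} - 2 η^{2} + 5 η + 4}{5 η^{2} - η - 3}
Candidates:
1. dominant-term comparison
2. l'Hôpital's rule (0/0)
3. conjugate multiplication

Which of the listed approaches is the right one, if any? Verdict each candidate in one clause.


Verdict: dominant-term comparison — divide by the highest power of η present: lower-order terms vanish and the dominant ratio remains.
- dominant-term comparison: a fit — the right tool for this form.
- l'Hôpital's rule (0/0) — no 0/0 form appears: written as one quotient, top and bottom both grow without bound, and the ratio is decided by their leading terms.
- conjugate multiplication: rationalization has no target — no divergent radical difference appears.


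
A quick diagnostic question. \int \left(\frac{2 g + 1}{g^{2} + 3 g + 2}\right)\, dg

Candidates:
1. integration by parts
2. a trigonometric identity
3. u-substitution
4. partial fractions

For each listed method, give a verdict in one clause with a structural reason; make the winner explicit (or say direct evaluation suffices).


Technique: partial fractions — g^{2} + 3 g + 2 splits into linear pieces, so the quotient is a sum of simple fractions — decompose before integrating.
- integration by parts — there is no nonconstant-polynomial-times-kernel split with an exp, sine, cosine (degree-1 argument), or logarithm partner.
- a trigonometric identity: no sine or cosine appears, so there is nothing for a trigonometric identity to act on.
- u-substitution — no subexpression of the integrand pairs with its own derivative as a factor — individual terms may offer their own substitutions, but any change of variable covering the whole integral would have to be constructed from outside the expression.
- partial fractions: applicable, and directly so.


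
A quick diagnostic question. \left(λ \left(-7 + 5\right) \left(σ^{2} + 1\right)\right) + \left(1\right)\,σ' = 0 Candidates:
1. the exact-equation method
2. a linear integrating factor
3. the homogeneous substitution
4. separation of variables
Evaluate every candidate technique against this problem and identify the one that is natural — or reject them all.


Verdict: separation of variables — one side of the product carries the independent variable, the other the unknown — the textbook separation shape.
- the exact-equation method: the mixed-partials test fails on this split — it is not an exact differential as presented.
- a linear integrating factor — the unknown enters nonlinearly (through a power, a denominator, or a transcendental function), which the linear integrating-factor recipe cannot absorb as-is — any repair would come from a preliminary substitution, not the factor.
- the homogeneous substitution — the slope does not depend on the ratio of the variables alone.
- separation of variables — applicable, and directly so.


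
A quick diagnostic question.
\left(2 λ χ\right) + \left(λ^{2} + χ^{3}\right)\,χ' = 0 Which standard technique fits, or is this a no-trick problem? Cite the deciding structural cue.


Verdict: the exact-equation method — the compatibility test passes: the χ-derivative of 2 λ χ matches the λ-derivative of λ^{2} + χ^{3}, so integrate a potential.


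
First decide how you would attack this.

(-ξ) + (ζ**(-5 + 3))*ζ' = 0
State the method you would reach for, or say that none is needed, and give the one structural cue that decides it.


Technique: separation of variables — solved for the derivative, the right side splits multiplicatively into a function of each variable alone — divide and integrate each side. The cross-partial test also passes here (vacuously, each side single-variable); the potential-function route would work, separation is simply more immediate.


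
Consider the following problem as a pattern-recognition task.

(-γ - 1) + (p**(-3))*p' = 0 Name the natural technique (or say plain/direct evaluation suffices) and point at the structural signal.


Technique: separation of variables — separating collects all p-dependence with the derivative and leaves all γ-dependence opposite: variables separate. One could also solve this as an exact equation; with each coefficient in its own variable, separating is the same work with fewer steps.


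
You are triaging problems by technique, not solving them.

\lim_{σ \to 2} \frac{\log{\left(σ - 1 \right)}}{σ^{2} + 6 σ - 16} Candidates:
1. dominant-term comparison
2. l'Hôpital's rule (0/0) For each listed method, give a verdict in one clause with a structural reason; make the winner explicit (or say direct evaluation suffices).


Diagnosis: l'Hôpital's rule (0/0) — both numerator and denominator vanish at 2: the genuine 0/0 indeterminate that l'Hôpital exists for. One could equally expand both pieces locally and compare leading terms; the rule does that in one stroke.
- dominant-term comparison — leading-power comparison does not apply to this form.
- l'Hôpital's rule (0/0): applies; the problem has the shape this method handles.


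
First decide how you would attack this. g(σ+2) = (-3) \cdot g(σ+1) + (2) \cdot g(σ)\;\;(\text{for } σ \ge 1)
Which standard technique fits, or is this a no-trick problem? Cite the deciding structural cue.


Verdict: the characteristic-root method — no index-dependence in the weights and nothing inhomogeneous: classic characteristic-equation setup.


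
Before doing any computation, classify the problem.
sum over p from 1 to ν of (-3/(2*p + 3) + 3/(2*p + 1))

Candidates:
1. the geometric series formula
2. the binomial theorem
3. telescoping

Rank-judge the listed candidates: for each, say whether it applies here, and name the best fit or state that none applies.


Diagnosis: telescoping — each term adds 3/(2*p + 1) and subtracts the same expression advanced one index; that subtracted piece cancels against the next term's added copy — only the boundary terms survive.
- the geometric series formula: the term-to-term ratio drifts with the index — the one thing the geometric formula cannot absorb.
- the binomial theorem: the terms do not reassemble into a binomial power.
- telescoping — applies; the problem has the shape this method handles.


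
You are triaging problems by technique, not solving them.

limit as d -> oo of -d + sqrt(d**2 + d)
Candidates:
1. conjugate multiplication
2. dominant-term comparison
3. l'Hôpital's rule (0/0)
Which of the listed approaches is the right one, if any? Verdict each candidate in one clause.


Best approach: conjugate multiplication — the difference sqrt(d**2 + d) - d is an ∞ − ∞ stalemate; its conjugate partner breaks the tie.
- conjugate multiplication — applies; the problem has the shape this method handles.
- dominant-term comparison — no dominant-degree comparison decides it.
- l'Hôpital's rule (0/0) — no quotient structure at all: the clash is ∞ minus ∞, which rationalizing converts into a tractable ratio.


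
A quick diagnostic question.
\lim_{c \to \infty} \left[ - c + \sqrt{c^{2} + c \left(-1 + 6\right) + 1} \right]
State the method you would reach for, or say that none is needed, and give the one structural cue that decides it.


Verdict: conjugate multiplication — both pieces blow up but their difference is finite; the conjugate trick rationalizes \sqrt{c^{2} + c \left(-1 + 6\right) + 1} - c.


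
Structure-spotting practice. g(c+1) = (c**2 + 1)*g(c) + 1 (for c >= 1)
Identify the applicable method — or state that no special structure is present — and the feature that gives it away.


Best approach: a summation factor — one step of memory with a weight c**2 + 1 that changes as the index grows — the summation-factor construction is built for this.


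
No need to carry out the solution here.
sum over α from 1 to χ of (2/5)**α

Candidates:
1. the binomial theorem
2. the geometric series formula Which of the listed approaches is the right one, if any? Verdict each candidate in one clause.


Diagnosis: the geometric series formula — term-over-term division gives 2/5 every time — index-free ratio, geometric sum formula applies.
- the binomial theorem: the summand does not match any term pattern of an expanded binomial power.
- the geometric series formula — a fit — the right tool for this form.


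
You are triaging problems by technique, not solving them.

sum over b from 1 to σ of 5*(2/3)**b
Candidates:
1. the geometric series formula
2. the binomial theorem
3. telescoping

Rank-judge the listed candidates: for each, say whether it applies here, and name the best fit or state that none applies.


Best approach: the geometric series formula — term-over-term division gives 2/3 every time — index-free ratio, geometric sum formula applies.
- the geometric series formula: yes — fits the structure here.
- the binomial theorem: there is no pair of bases whose matched powers would reassemble into a single binomial power.
- telescoping — as presented, consecutive terms share no shifted copy to cancel against — no rewrite is on display to change that.


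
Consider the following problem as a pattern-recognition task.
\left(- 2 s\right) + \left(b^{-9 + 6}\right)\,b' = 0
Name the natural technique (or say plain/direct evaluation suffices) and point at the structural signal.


Method: separation of variables — one side of the product carries the independent variable, the other the unknown — the textbook separation shape. One could also solve this as an exact equation; with each coefficient in its own variable, separating is the same work with fewer steps.


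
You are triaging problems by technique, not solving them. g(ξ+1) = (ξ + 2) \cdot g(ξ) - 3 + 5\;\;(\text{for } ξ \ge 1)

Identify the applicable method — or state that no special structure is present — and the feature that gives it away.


Diagnosis: a summation factor — because the multiplier ξ + 2 is index-dependent, divide through by its running product and sum the resulting differences.


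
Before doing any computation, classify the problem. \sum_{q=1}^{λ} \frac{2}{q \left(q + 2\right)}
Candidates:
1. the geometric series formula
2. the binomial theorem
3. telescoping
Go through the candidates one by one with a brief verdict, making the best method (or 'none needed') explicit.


Method: telescoping — poles of \frac{2}{q \left(q + 2\right)} differ by an integer, the telltale of a telescoping partial-fraction sum.
- the geometric series formula — the term-to-term ratio drifts with the index — the one thing the geometric formula cannot absorb.
- the binomial theorem: no binomial coefficients pair up with complementary powers here.
- telescoping — yes, a natural case for it.


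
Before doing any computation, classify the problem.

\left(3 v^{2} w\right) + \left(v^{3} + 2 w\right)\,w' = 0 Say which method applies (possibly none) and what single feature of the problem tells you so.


Method: the exact-equation method — equality of cross partials is the green light — assemble the potential function term by term.


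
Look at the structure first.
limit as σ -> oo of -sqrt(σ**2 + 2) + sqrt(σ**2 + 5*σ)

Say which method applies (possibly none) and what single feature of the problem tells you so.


Verdict: conjugate multiplication — the difference sqrt(σ**2 + 5*σ) - sqrt(σ**2 + 2) is an ∞ − ∞ stalemate; its conjugate partner breaks the tie.


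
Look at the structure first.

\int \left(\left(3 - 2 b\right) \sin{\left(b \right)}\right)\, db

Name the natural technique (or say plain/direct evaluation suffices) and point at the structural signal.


Technique: integration by parts — a polynomial factor 3 - 2 b multiplies \sin{\left(b \right)}; differentiating 3 - 2 b lowers its degree while \sin{\left(b \right)} integrates cleanly, so parts wins.


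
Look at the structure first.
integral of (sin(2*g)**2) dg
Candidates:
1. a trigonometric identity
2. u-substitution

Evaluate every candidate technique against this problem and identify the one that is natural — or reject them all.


Method: a trigonometric identity — sin(2*g)**2 is the textbook power-reduction case — identities first, antiderivatives second.
- a trigonometric identity: yes, a natural case for it.
- u-substitution — no subexpression of the integrand serves as a whole-integral substitution inner — individual terms may offer their own, but none carries its derivative as a factor of the full integrand; a working change of variable would have to be constructed from outside the expression.


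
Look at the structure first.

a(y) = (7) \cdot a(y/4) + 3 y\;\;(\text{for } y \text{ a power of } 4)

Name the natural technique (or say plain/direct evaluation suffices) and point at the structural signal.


Best approach: the master substitution — the argument contracts 4-fold per step: reindex y exponentially and solve the linear recurrence in the new index.


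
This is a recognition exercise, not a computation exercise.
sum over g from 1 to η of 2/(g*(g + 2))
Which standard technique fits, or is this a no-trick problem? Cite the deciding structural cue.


Technique: telescoping — 2/(g*(g + 2)) hides a difference of shifted reciprocals — decompose it and the middle of the sum vanishes.


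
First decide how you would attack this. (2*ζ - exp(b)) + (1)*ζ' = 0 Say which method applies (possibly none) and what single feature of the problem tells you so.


Method: a linear integrating factor — arrange it as ζ' + 2·ζ = (the forcing term) and the integrating factor does the rest.


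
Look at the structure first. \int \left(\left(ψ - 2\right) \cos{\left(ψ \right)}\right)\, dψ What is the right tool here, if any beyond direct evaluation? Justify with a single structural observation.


Diagnosis: integration by parts — the integrand splits as ψ - 2 times \cos{\left(ψ \right)} — repeatedly differentiating the polynomial part kills it, which is the parts ladder.


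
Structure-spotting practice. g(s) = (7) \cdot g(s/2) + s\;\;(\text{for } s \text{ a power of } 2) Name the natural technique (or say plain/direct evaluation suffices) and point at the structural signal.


Best approach: the master substitution — the argument shrinks by the factor 2, so measure the index on a logarithmic scale and the recursion becomes a shift.


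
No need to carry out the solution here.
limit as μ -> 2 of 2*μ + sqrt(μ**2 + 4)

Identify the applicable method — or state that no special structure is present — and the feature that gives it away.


Method: no special technique — the expression is continuous at the evaluation point — substitute directly; no indeterminate form appears.


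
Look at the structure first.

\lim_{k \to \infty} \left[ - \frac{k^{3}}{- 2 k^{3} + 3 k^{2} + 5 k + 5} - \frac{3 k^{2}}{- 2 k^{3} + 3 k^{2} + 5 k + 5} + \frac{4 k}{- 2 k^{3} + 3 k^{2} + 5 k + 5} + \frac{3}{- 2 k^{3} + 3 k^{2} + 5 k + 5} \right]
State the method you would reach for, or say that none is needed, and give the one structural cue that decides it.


Verdict: dominant-term comparison — divide through by the highest power of k; every lower-order term dies and the dominant terms decide the limit. Differentiating the expression as a single quotient would eventually settle it as well; matching dominant growth settles it immediately.


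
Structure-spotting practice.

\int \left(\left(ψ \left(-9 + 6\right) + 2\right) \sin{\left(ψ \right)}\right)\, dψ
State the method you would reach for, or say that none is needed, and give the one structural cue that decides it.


Verdict: integration by parts — a polynomial (ψ \left(-9 + 6\right) + 2) against the kernel \sin{\left(ψ \right)} is the signature bounded-ladder case for integration by parts.


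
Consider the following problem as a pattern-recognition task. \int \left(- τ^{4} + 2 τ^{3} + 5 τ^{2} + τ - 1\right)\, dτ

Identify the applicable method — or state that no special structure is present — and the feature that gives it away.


Method: no special technique — scan for structure and find none: constant multiples of powers of τ, integrate directly.


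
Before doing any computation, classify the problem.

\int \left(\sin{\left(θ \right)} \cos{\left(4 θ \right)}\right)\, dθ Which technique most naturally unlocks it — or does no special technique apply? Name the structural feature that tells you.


Method: a trigonometric identity — apply product-to-sum to \sin{\left(θ \right)} \cos{\left(4 θ \right)}: two clean single-angle terms replace one awkward product.


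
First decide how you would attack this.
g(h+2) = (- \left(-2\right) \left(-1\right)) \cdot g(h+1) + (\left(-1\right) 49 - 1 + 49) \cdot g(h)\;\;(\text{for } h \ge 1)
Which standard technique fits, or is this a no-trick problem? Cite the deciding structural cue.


Diagnosis: the characteristic-root method — constant coefficients and linearity mean the ansatz r^h reduces it to solving the characteristic polynomial.


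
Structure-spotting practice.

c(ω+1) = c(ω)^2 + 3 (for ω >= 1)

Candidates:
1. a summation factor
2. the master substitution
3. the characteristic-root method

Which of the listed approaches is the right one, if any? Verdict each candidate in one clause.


Verdict: no special technique — the unknown sequence enters the update nonlinearly, so no linear method fits the recurrence as written — direct iteration remains.
- a summation factor — the recursion is nonlinear — outside the first-order linear family a summation factor addresses.
- the master substitution: the recursive argument is a shift of the index, not a fixed fraction of it.
- the characteristic-root method: the recursion is nonlinear in the sequence values, so no linear-modes ansatz applies.


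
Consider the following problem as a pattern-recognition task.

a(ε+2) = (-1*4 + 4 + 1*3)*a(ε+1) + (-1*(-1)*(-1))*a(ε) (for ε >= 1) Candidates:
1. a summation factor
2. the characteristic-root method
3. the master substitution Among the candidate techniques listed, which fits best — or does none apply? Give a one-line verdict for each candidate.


Diagnosis: the characteristic-root method — try a geometric ansatz r^ε: constant coefficients turn the recurrence into one polynomial equation in r.
- a summation factor: a summation factor telescopes one-step recursions; this one carries higher-order memory.
- the characteristic-root method — applicable, and directly so.
- the master substitution: no fixed divisor shrinks the index between calls.


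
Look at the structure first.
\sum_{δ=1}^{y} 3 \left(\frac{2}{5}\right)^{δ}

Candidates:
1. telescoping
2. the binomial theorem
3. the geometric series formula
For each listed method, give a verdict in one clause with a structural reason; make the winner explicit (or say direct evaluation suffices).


Method: the geometric series formula — term-over-term division gives \frac{2}{5} every time — index-free ratio, geometric sum formula applies.
- telescoping — writing out consecutive terms as given produces no pairwise cancellation.
- the binomial theorem — there is no pair of bases whose matched powers would reassemble into a single binomial power.
- the geometric series formula: yes, a natural case for it.


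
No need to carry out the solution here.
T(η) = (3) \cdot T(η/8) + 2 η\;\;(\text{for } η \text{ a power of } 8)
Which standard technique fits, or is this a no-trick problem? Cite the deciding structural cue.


Method: the master substitution — the argument shrinks by the factor 8, so measure the index on a logarithmic scale and the recursion becomes a shift.


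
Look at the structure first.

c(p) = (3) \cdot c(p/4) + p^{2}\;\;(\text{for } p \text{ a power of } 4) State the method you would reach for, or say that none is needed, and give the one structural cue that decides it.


Technique: the master substitution — treat m = log base 4 of p as the new clock: one recursion step advances m by one while p scales by 4.


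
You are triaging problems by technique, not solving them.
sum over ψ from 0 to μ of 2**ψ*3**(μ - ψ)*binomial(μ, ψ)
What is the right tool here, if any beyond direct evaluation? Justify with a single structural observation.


Method: the binomial theorem — binomial coefficients against complementary powers of 2 and 3: recognize the binomial expansion and resum.


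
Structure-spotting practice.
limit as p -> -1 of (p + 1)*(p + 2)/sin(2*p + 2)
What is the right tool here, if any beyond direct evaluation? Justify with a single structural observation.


Technique: l'Hôpital's rule (0/0) — substituting -1 gives 0 over 0; differentiate top and bottom once and re-evaluate. A first-order expansion at the point is an equally standard path; the rule packages it.


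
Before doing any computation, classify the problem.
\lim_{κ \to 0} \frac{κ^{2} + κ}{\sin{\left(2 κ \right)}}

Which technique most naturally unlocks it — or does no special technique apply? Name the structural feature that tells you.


Technique: l'Hôpital's rule (0/0) — plug in 0: top and bottom both hit zero, so differentiate each and retry. Expanding numerator and denominator to first order gives the same value — the rule automates exactly that.


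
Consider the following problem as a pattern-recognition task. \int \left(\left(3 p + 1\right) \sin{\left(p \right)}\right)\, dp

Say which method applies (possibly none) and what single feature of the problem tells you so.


Technique: integration by parts — the integrand splits as 3 p + 1 times \sin{\left(p \right)} — repeatedly differentiating the polynomial part kills it, which is the parts ladder.


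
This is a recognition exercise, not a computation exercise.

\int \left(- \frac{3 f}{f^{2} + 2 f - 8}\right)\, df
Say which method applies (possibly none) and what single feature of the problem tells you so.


Diagnosis: partial fractions — each factor of f^{2} + 2 f - 8 owns one elementary piece of the integrand — separate them and integrate piecewise.


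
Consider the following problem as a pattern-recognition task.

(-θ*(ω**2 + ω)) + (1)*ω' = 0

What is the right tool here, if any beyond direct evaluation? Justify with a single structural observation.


Diagnosis: separation of variables — separating collects all ω-dependence with the derivative and leaves all θ-dependence opposite: variables separate. Rearranged, this also fits the Bernoulli template directly; separation reads the product structure as given.


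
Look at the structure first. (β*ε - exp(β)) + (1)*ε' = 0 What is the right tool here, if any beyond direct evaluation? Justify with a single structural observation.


Diagnosis: a linear integrating factor — the equation is linear in ε with coefficient β; multiplying by the integrating factor exp(∫β) makes the left side a perfect derivative.


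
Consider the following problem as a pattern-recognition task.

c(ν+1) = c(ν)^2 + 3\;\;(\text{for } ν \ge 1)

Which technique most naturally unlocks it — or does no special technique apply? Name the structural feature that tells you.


Best approach: no special technique — a nonlinear dependence on earlier terms breaks linearity, and with it every superposition-based closed form.


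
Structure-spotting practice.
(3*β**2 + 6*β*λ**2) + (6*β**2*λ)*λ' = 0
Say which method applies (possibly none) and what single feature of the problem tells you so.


Technique: the exact-equation method — take the mixed partials of 3*β**2 + 6*β*λ**2 and 6*β**2*λ: they are equal, which certifies an exact differential.


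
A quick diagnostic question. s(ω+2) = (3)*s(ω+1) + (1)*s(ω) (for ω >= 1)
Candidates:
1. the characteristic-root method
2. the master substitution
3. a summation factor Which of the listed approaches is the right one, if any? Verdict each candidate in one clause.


Diagnosis: the characteristic-root method — the recurrence is linear and homogeneous with constant coefficients, so the ansatz r^ω turns it into a polynomial equation for r.
- the characteristic-root method: applies; the problem has the shape this method handles.
- the master substitution: with no divided-index recursive call, reindexing by powers of a base buys nothing.
- a summation factor — a summation factor telescopes one-step recursions; this one carries higher-order memory.


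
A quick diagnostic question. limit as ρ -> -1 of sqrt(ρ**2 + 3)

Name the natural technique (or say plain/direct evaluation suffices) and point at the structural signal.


Technique: no special technique — no zero denominators, no indeterminate clash at -1 — substitute and read off the value.


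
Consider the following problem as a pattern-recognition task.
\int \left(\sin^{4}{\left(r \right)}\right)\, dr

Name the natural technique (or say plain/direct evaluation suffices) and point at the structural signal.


Method: a trigonometric identity — the even trigonometric power \sin^{4}{\left(r \right)} reduces by a double-angle identity before any integration is attempted.


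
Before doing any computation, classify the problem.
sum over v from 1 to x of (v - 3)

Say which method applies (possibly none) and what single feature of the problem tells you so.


Verdict: no special technique — nothing telescopes and nothing is geometric; polynomial terms in v sum term by term.


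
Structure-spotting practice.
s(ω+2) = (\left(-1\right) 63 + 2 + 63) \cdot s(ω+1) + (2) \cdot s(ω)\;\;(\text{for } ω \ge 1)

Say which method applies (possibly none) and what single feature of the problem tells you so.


Diagnosis: the characteristic-root method — the recurrence is linear and homogeneous with constant coefficients, so the ansatz r^ω turns it into a polynomial equation for r.


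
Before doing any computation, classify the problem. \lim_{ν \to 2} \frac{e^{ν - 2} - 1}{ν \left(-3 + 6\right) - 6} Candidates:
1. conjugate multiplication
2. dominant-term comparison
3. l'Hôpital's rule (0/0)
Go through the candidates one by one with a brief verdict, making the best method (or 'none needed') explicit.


Verdict: l'Hôpital's rule (0/0) — the 0/0 form at 2 is the signature situation for l'Hôpital's rule. The standard small-argument limits would also carry it; the rule is the systematic route.
- conjugate multiplication: rationalization has no target — no divergent radical difference appears.
- dominant-term comparison — leading-power comparison does not apply to this form.
- l'Hôpital's rule (0/0) — yes, a natural case for it.


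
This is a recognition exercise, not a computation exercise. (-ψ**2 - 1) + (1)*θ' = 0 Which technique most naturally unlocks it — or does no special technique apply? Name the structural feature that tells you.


Verdict: no special technique — solved for the derivative, no θ appears — this is antidifferentiation in ψ wearing ODE clothing.


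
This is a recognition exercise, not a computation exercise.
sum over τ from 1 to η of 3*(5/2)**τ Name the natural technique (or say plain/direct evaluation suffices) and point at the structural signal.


Diagnosis: the geometric series formula — each summand is the previous one scaled by 5/2; that constant multiplier is itself the geometric structure.


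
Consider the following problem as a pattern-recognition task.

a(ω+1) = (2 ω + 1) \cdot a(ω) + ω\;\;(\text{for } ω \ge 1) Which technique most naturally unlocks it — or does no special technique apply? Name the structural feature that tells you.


Technique: a summation factor — the coefficient 2 ω + 1 drifts with the index, so no fixed root exists; normalizing by the cumulative product telescopes it.


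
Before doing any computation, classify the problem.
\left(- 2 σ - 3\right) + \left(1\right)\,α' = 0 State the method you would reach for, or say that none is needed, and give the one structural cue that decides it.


Best approach: no special technique — with α absent the equation is not coupled at all: direct integration in σ.


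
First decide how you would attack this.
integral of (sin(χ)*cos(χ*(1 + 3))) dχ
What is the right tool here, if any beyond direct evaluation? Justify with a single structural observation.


Verdict: a trigonometric identity — distinct frequencies under one product (sin(χ)*cos(χ*(1 + 3))): the product-to-sum identity is the systematic route to an integrable form.


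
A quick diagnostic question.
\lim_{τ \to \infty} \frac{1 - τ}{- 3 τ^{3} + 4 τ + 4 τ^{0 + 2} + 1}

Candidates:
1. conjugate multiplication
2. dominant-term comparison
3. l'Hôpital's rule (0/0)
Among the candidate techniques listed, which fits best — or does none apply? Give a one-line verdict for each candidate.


Diagnosis: dominant-term comparison — divide by the highest power of τ present: lower-order terms vanish and the dominant ratio remains.
- conjugate multiplication — multiplying by a conjugate would not remove any indeterminacy here.
- dominant-term comparison — yes, a natural case for it.
- l'Hôpital's rule (0/0) — viewed as a single quotient this runs to ∞/∞, not the 0/0 clash this candidate addresses; an at-infinity variant of the rule would resolve it, but comparing leading growth reads the answer without differentiating.


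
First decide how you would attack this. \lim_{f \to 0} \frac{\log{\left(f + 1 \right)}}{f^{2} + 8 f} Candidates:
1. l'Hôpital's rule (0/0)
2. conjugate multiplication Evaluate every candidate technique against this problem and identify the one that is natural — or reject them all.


Diagnosis: l'Hôpital's rule (0/0) — the 0/0 form at 0 is the signature situation for l'Hôpital's rule. A first-order expansion at the point is an equally standard path; the rule packages it.
- l'Hôpital's rule (0/0): yes, a natural case for it.
- conjugate multiplication: the conjugate move applies to radical differences, which this is not.


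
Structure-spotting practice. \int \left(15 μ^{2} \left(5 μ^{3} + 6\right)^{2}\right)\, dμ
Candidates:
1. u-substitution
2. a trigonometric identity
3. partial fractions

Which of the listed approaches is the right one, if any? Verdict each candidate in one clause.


Diagnosis: u-substitution — viewed as a product, the integrand is a composition evaluated at 5 μ^{3} + 6 times (a constant multiple of) that inner expression's derivative, so u = 5 μ^{3} + 6 makes it elementary. One could also expand and integrate term by term; the substitution is strictly more direct.
- u-substitution — yes — fits the structure here.
- a trigonometric identity — there is no trigonometric structure at all — the integrand carries no sine or cosine to rewrite.
- partial fractions: the expression is not a ratio of polynomials that decomposes further.


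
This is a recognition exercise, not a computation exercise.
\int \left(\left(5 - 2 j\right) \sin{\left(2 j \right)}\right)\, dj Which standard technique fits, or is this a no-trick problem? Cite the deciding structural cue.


Verdict: integration by parts — 5 - 2 j dies after finitely many derivatives while \sin{\left(2 j \right)} cycles under integration — the tabular/parts setup.


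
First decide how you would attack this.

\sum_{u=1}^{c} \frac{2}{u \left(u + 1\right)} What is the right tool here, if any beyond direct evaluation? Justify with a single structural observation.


Technique: telescoping — rewrite \frac{2}{u \left(u + 1\right)} as simple fractions and successive terms eat each other — only the edges survive.


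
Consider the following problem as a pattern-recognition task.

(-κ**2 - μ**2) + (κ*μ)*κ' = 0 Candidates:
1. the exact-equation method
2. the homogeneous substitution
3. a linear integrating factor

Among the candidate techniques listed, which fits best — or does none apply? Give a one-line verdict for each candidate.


Verdict: the homogeneous substitution — the slope's numerator and denominator have matching total degree, so it depends only on κ/μ and the ratio substitution collapses it. Rearranged, this also fits the Bernoulli template directly; the homogeneous substitution reads the structure without the rearrangement.
- the exact-equation method — no potential function has this form as its differential, as written.
- the homogeneous substitution — yes, a natural case for it.
- a linear integrating factor — the unknown enters nonlinearly (through a power, a denominator, or a transcendental function), which the linear integrating-factor recipe cannot absorb as-is — any repair would come from a preliminary substitution, not the factor.
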